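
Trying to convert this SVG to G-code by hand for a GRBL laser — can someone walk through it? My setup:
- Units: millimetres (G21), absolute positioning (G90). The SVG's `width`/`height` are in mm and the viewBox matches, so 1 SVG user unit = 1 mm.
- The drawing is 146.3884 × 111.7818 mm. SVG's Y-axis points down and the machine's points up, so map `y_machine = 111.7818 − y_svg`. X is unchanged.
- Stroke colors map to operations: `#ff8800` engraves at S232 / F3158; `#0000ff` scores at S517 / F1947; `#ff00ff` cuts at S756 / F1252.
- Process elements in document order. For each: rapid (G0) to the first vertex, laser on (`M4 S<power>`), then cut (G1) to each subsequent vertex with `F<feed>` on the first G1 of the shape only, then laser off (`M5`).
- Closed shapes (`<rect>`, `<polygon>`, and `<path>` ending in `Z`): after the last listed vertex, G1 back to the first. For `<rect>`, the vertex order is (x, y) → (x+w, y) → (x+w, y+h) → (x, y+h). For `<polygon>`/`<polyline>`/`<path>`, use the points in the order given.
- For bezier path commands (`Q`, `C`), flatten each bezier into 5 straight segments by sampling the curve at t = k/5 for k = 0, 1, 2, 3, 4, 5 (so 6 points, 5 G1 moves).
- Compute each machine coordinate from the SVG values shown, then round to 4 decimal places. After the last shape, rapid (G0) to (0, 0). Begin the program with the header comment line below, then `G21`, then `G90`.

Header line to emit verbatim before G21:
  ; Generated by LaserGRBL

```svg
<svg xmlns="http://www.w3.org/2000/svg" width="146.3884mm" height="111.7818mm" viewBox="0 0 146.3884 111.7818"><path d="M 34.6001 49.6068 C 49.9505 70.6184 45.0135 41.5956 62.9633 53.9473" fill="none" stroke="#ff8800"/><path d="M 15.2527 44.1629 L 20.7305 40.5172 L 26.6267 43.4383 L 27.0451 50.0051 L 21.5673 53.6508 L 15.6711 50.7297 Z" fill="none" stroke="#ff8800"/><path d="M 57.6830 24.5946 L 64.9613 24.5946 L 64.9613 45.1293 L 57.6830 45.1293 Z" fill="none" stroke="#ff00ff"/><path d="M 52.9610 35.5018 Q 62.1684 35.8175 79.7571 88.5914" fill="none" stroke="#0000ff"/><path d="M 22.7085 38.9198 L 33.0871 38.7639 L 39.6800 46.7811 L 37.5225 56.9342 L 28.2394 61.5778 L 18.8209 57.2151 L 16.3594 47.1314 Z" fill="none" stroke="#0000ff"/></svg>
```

; Generated by LaserGRBL
G21
G90
G0 X34.6001 Y62.1750
M4 S232
G1 X41.7212 Y54.8409 F3158
G1 X46.0458 Y55.1274
G1 X49.6461 Y58.6469
G1 X54.5944 Y61.0119
G1 X62.9633 Y57.8345
M5
G0 X15.2527 Y67.6189
M4 S232
G1 X20.7305 Y71.2646 F3158
G1 X26.6267 Y68.3435
G1 X27.0451 Y61.7767
G1 X21.5673 Y58.1310
G1 X15.6711 Y61.0521
G1 X15.2527 Y67.6189
M5
G0 X57.6830 Y87.1872
M4 S756
G1 X64.9613 Y87.1872 F1252
G1 X64.9613 Y66.6525
G1 X57.6830 Y66.6525
G1 X57.6830 Y87.1872
M5
G0 X52.9610 Y76.2800
M4 S517
G1 X56.9792 Y74.0554 F1947
G1 X61.6679 Y67.6341
G1 X67.0271 Y57.0162
G1 X73.0569 Y42.2016
G1 X79.7571 Y23.1904
M5
G0 X22.7085 Y72.8620
M4 S517
G1 X33.0871 Y73.0179 F1947
G1 X39.6800 Y65.0007
G1 X37.5225 Y54.8476
G1 X28.2394 Y50.2040
G1 X18.8209 Y54.5667
G1 X16.3594 Y64.6504
G1 X22.7085 Y72.8620
M5
G0 X0.0000 Y0.0000

Since the viewBox matches the mm dimensions, user units are millimetres directly. The only transform is the Y-flip y_m = 111.7818 − y_svg.

Shape 1 is a cubic bezier drawn with `<path>`. Its stroke #ff8800 means engrave at S232, F3158. After flipping Y the toolpath is (34.6001,62.1750) → (41.7212,54.8409) → (46.0458,55.1274) → (49.6461,58.6469) → (54.5944,61.0119) → (62.9633,57.8345).

Shape 2 is a regular polygon drawn with `<path>`. Its stroke #ff8800 means engrave at S232, F3158. After flipping Y the toolpath is (15.2527,67.6189) → (20.7305,71.2646) → (26.6267,68.3435) → (27.0451,61.7767) → (21.5673,58.1310) → (15.6711,61.0521) → (15.2527,67.6189), returning to the start.

Shape 3 is a rectangle drawn with `<path>`. Its stroke #ff00ff means cut at S756, F1252. After flipping Y the toolpath is (57.6830,87.1872) → (64.9613,87.1872) → (64.9613,66.6525) → (57.6830,66.6525) → (57.6830,87.1872), returning to the start.

Shape 4 is a quadratic bezier drawn with `<path>`. Its stroke #0000ff means score at S517, F1947. After flipping Y the toolpath is (52.9610,76.2800) → (56.9792,74.0554) → (61.6679,67.6341) → (67.0271,57.0162) → (73.0569,42.2016) → (79.7571,23.1904).

Shape 5 is a regular polygon drawn with `<path>`. Its stroke #0000ff means score at S517, F1947. After flipping Y the toolpath is (22.7085,72.8620) → (33.0871,73.0179) → (39.6800,65.0007) → (37.5225,54.8476) → (28.2394,50.2040) → (18.8209,54.5667) → (16.3594,64.6504) → (22.7085,72.8620), returning to the start.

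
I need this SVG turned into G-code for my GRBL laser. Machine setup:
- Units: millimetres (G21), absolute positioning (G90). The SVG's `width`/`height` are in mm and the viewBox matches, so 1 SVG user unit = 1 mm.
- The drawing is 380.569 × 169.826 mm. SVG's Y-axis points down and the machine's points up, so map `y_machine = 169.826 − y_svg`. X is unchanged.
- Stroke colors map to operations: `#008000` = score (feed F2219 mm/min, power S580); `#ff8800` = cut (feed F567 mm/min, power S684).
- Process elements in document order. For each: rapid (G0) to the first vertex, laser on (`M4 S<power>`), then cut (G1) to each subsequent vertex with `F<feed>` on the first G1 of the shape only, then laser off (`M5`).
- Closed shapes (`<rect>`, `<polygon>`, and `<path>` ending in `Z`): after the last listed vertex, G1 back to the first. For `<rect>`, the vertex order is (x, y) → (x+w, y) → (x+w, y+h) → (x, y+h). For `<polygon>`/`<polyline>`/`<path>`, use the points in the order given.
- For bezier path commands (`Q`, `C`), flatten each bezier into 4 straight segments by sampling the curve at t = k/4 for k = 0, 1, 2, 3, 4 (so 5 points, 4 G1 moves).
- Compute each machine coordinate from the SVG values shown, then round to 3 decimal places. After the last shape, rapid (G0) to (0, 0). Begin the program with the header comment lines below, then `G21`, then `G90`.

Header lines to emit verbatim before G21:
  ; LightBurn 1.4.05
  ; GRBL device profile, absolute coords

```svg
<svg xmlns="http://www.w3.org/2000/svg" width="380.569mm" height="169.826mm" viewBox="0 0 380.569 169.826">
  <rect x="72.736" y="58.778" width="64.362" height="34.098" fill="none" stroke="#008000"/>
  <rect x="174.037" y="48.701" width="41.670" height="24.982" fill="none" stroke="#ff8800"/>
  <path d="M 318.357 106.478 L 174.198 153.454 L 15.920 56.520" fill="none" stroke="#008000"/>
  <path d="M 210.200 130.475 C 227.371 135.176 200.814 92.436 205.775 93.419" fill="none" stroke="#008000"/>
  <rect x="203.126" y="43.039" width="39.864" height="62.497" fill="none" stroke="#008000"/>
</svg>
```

; LightBurn 1.4.05
; GRBL device profile, absolute coords
G21
G90
G0 X72.736 Y111.048
M4 S580
G1 X137.098 Y111.048 F2219
G1 X137.098 Y76.950
G1 X72.736 Y76.950
G1 X72.736 Y111.048
M5
G0 X174.037 Y121.125
M4 S684
G1 X215.707 Y121.125 F567
G1 X215.707 Y96.143
G1 X174.037 Y96.143
G1 X174.037 Y121.125
M5
G0 X318.357 Y63.348
M4 S580
G1 X174.198 Y16.372 F2219
G1 X15.920 Y113.306
M5
G0 X210.200 Y39.351
M4 S580
G1 X216.055 Y43.296 F2219
G1 X212.566 Y56.485
G1 X206.788 Y70.371
G1 X205.775 Y76.407
M5
G0 X203.126 Y126.787
M4 S580
G1 X242.990 Y126.787 F2219
G1 X242.990 Y64.290
G1 X203.126 Y64.290
G1 X203.126 Y126.787
M5
G0 X0.000 Y0.000

viewBox `0 0 380.569 169.826` with mm width/height → 1 unit = 1 mm. Flip: y_m = 169.826 − y_svg.

**Shape 1** — `<rect>` rectangle, stroke `#008000` → score (S580, F2219). Machine vertices: (72.736,111.048) → (137.098,111.048) → (137.098,76.950) → (72.736,76.950) → (72.736,111.048). Closed: final G1 returns to the first vertex.

**Shape 2** — `<rect>` rectangle, stroke `#ff8800` → cut (S684, F567). Machine vertices: (174.037,121.125) → (215.707,121.125) → (215.707,96.143) → (174.037,96.143) → (174.037,121.125). Closed: final G1 returns to the first vertex.

**Shape 3** — `<path>` open polyline, stroke `#008000` → score (S580, F2219). Machine vertices: (318.357,63.348) → (174.198,16.372) → (15.920,113.306). Open path.

**Shape 4** — `<path>` cubic bezier, stroke `#008000` → score (S580, F2219). Control points (SVG): P0=(210.200,130.475), P1=(227.371,135.176), P2=(200.814,92.436), P3=(205.775,93.419); sampled at t=k/4. Machine vertices: (210.200,39.351) → (216.055,43.296) → (212.566,56.485) → (206.788,70.371) → (205.775,76.407). Open path.

**Shape 5** — `<rect>` rectangle, stroke `#008000` → score (S580, F2219). Machine vertices: (203.126,126.787) → (242.990,126.787) → (242.990,64.290) → (203.126,64.290) → (203.126,126.787). Closed: final G1 returns to the first vertex.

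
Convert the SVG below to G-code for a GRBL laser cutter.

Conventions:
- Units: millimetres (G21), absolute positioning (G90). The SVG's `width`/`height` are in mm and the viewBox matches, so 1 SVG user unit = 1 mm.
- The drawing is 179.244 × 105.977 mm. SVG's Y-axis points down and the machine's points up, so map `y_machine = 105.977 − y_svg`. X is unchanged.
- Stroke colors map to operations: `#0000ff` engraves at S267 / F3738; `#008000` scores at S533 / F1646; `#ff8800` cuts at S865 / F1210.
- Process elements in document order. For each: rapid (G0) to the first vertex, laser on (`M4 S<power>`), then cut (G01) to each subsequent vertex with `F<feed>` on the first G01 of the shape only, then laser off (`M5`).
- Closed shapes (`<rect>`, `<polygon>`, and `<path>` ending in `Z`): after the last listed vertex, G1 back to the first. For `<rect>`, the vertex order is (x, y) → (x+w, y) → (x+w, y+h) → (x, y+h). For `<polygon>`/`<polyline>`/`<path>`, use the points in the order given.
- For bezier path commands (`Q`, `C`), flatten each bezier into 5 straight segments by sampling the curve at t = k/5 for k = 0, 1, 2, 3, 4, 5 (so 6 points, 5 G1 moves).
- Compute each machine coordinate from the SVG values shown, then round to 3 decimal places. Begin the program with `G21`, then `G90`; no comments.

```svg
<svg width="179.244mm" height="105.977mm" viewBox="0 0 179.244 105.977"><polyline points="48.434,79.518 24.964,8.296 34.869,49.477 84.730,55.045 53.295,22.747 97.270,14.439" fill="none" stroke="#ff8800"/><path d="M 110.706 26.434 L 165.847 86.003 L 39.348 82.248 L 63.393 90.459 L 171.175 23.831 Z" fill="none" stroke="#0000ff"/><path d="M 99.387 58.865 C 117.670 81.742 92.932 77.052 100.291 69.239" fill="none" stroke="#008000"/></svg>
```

G21
G90
G0 X48.434 Y26.459
M4 S865
G01 X24.964 Y97.681 F1210
G01 X34.869 Y56.500
G01 X84.730 Y50.932
G01 X53.295 Y83.230
G01 X97.270 Y91.538
M5
G0 X110.706 Y79.543
M4 S267
G01 X165.847 Y19.974 F3738
G01 X39.348 Y23.729
G01 X63.393 Y15.518
G01 X171.175 Y82.146
G01 X110.706 Y79.543
M5
G0 X99.387 Y47.112
M4 S533
G01 X105.795 Y36.498 F1646
G01 X105.484 Y31.327
G01 X102.059 Y30.426
G01 X99.126 Y32.621
G01 X100.291 Y36.738
M5

viewBox `0 0 179.244 105.977` with mm width/height → 1 unit = 1 mm. Flip: y_m = 105.977 − y_svg.

**Shape 1** — `<polyline>` open polyline, stroke `#ff8800` → cut (S865, F1210). Machine vertices: (48.434,26.459) → (24.964,97.681) → (34.869,56.500) → (84.730,50.932) → (53.295,83.230) → (97.270,91.538). Open path.

**Shape 2** — `<path>` closed polygon, stroke `#0000ff` → engrave (S267, F3738). Machine vertices: (110.706,79.543) → (165.847,19.974) → (39.348,23.729) → (63.393,15.518) → (171.175,82.146) → (110.706,79.543). Closed: final G1 returns to the first vertex.

**Shape 3** — `<path>` cubic bezier, stroke `#008000` → score (S533, F1646). Control points (SVG): P0=(99.387,58.865), P1=(117.670,81.742), P2=(92.932,77.052), P3=(100.291,69.239); sampled at t=k/5. Machine vertices: (99.387,47.112) → (105.795,36.498) → (105.484,31.327) → (102.059,30.426) → (99.126,32.621) → (100.291,36.738). Open path.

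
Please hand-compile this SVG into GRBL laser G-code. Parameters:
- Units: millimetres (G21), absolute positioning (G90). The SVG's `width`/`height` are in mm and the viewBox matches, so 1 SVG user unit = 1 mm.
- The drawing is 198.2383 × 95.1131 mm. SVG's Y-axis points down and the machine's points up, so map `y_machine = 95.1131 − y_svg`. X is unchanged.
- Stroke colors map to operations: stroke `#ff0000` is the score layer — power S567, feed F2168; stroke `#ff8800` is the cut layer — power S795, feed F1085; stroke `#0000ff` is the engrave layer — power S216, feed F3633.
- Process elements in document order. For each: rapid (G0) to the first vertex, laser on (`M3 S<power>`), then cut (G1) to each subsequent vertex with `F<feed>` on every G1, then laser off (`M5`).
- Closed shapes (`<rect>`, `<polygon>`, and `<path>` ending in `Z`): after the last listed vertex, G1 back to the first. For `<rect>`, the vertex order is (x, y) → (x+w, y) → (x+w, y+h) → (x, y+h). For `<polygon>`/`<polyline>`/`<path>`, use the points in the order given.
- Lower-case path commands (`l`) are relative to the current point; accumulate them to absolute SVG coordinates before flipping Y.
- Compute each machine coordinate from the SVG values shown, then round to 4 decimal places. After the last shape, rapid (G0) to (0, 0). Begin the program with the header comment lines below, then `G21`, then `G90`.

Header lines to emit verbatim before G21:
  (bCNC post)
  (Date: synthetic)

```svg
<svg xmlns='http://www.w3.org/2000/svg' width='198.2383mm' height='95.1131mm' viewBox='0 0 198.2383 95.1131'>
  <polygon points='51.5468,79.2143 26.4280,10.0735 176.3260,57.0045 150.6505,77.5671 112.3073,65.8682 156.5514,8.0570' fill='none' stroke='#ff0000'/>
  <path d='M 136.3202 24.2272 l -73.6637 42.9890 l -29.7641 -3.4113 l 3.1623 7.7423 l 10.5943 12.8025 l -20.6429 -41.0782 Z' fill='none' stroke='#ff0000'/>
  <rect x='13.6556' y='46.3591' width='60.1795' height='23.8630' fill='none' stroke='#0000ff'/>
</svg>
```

Since the viewBox matches the mm dimensions, user units are millimetres directly. The only transform is the Y-flip y_m = 95.1131 − y_svg.

Shape 1 is a closed polygon drawn with `<polygon>`. Its stroke #ff0000 means score at S567, F2168. After flipping Y the toolpath is (51.5468,15.8988) → (26.4280,85.0396) → (176.3260,38.1086) → (150.6505,17.5460) → (112.3073,29.2449) → (156.5514,87.0561) → (51.5468,15.8988), returning to the start.

Shape 2 is a closed polygon drawn with `<path>`. Its stroke #ff0000 means score at S567, F2168. After flipping Y the toolpath is (136.3202,70.8859) → (62.6565,27.8969) → (32.8924,31.3082) → (36.0547,23.5659) → (46.6490,10.7634) → (26.0061,51.8416) → (136.3202,70.8859), returning to the start.

Shape 3 is a rectangle drawn with `<rect>`. Its stroke #0000ff means engrave at S216, F3633. After flipping Y the toolpath is (13.6556,48.7540) → (73.8351,48.7540) → (73.8351,24.8910) → (13.6556,24.8910) → (13.6556,48.7540), returning to the start.

(bCNC post)
(Date: synthetic)
G21
G90
G0 X51.5468 Y15.8988
M3 S567
G1 X26.4280 Y85.0396 F2168
G1 X176.3260 Y38.1086 F2168
G1 X150.6505 Y17.5460 F2168
G1 X112.3073 Y29.2449 F2168
G1 X156.5514 Y87.0561 F2168
G1 X51.5468 Y15.8988 F2168
M5
G0 X136.3202 Y70.8859
M3 S567
G1 X62.6565 Y27.8969 F2168
G1 X32.8924 Y31.3082 F2168
G1 X36.0547 Y23.5659 F2168
G1 X46.6490 Y10.7634 F2168
G1 X26.0061 Y51.8416 F2168
G1 X136.3202 Y70.8859 F2168
M5
G0 X13.6556 Y48.7540
M3 S216
G1 X73.8351 Y48.7540 F3633
G1 X73.8351 Y24.8910 F3633
G1 X13.6556 Y24.8910 F3633
G1 X13.6556 Y48.7540 F3633
M5
G0 X0.0000 Y0.0000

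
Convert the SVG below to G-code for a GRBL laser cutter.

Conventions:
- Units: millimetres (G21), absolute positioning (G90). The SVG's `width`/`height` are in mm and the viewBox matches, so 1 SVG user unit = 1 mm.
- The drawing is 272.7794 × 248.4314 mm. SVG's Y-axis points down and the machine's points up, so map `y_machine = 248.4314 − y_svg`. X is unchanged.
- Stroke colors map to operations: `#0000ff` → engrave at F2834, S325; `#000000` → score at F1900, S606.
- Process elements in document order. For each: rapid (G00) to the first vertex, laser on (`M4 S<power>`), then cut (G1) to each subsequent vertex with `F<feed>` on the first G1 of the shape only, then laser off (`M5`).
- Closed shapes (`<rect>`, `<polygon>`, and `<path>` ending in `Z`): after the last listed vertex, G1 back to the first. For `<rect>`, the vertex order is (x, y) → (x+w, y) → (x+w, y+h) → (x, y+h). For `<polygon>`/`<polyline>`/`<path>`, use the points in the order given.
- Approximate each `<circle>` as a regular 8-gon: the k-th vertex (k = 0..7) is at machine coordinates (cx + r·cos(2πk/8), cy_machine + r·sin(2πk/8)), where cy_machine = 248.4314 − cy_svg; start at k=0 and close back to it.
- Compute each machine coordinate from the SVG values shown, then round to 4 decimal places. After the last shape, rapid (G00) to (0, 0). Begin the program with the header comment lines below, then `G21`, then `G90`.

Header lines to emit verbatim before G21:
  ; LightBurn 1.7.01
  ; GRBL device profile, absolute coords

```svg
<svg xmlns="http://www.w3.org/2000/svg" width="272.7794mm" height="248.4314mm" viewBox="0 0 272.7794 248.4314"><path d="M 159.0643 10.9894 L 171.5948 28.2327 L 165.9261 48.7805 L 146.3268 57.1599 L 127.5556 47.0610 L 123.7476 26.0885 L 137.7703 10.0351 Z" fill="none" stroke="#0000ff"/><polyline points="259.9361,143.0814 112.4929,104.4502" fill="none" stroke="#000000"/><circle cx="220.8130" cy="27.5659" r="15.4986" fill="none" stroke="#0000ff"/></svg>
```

viewBox `0 0 272.7794 248.4314` with mm width/height → 1 unit = 1 mm. Flip: y_m = 248.4314 − y_svg.

**Shape 1** — `<path>` regular polygon, stroke `#0000ff` → engrave (S325, F2834). Machine vertices: (159.0643,237.4420) → (171.5948,220.1987) → (165.9261,199.6509) → (146.3268,191.2715) → (127.5556,201.3704) → (123.7476,222.3429) → (137.7703,238.3963) → (159.0643,237.4420). Closed: final G1 returns to the first vertex.

**Shape 2** — `<polyline>` line segment, stroke `#000000` → score (S606, F1900). Machine vertices: (259.9361,105.3500) → (112.4929,143.9812). Open path.

**Shape 3** — `<circle>` circle, stroke `#0000ff` → engrave (S325, F2834). Machine vertices: (236.3116,220.8655) → (231.7722,231.8247) → (220.8130,236.3641) → (209.8538,231.8247) → (205.3144,220.8655) → (209.8538,209.9063) → (220.8130,205.3669) → (231.7722,209.9063) → (236.3116,220.8655). Closed: final G1 returns to the first vertex.

; LightBurn 1.7.01
; GRBL device profile, absolute coords
G21
G90
G00 X159.0643 Y237.4420
M4 S325
G1 X171.5948 Y220.1987 F2834
G1 X165.9261 Y199.6509
G1 X146.3268 Y191.2715
G1 X127.5556 Y201.3704
G1 X123.7476 Y222.3429
G1 X137.7703 Y238.3963
G1 X159.0643 Y237.4420
M5
G00 X259.9361 Y105.3500
M4 S606
G1 X112.4929 Y143.9812 F1900
M5
G00 X236.3116 Y220.8655
M4 S325
G1 X231.7722 Y231.8247 F2834
G1 X220.8130 Y236.3641
G1 X209.8538 Y231.8247
G1 X205.3144 Y220.8655
G1 X209.8538 Y209.9063
G1 X220.8130 Y205.3669
G1 X231.7722 Y209.9063
G1 X236.3116 Y220.8655
M5
G00 X0.0000 Y0.0000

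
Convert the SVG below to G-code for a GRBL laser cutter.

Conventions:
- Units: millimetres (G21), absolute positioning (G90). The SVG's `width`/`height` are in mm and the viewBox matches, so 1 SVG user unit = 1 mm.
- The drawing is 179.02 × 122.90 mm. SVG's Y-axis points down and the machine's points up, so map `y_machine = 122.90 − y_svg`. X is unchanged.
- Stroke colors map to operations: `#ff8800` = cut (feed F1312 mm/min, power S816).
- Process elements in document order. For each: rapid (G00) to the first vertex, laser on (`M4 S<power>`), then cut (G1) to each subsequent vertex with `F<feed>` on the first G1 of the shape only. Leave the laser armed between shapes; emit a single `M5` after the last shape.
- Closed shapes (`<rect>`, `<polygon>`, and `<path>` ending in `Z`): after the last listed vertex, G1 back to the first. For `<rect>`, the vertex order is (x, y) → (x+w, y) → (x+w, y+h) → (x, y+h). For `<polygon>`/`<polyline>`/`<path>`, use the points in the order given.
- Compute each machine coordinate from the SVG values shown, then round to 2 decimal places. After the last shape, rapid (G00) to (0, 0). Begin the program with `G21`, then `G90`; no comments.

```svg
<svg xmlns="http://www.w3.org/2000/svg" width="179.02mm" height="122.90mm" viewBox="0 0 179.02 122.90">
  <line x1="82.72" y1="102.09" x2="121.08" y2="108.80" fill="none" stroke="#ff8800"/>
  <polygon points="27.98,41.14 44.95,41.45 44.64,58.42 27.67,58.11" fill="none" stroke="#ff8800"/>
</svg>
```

1 u = 1 mm; y_m = 122.90 − y.

[1] `<line>` line segment, #ff8800→cut S816 F1312: (82.72,20.81) → (121.08,14.10)

[2] `<polygon>` regular polygon, #ff8800→cut S816 F1312: (27.98,81.76) → (44.95,81.45) → (44.64,64.48) → (27.67,64.79) → (27.98,81.76) (closed)

G21
G90
G00 X82.72 Y20.81
M4 S816
G1 X121.08 Y14.10 F1312
G00 X27.98 Y81.76
M4 S816
G1 X44.95 Y81.45 F1312
G1 X44.64 Y64.48
G1 X27.67 Y64.79
G1 X27.98 Y81.76
M5
G00 X0.00 Y0.00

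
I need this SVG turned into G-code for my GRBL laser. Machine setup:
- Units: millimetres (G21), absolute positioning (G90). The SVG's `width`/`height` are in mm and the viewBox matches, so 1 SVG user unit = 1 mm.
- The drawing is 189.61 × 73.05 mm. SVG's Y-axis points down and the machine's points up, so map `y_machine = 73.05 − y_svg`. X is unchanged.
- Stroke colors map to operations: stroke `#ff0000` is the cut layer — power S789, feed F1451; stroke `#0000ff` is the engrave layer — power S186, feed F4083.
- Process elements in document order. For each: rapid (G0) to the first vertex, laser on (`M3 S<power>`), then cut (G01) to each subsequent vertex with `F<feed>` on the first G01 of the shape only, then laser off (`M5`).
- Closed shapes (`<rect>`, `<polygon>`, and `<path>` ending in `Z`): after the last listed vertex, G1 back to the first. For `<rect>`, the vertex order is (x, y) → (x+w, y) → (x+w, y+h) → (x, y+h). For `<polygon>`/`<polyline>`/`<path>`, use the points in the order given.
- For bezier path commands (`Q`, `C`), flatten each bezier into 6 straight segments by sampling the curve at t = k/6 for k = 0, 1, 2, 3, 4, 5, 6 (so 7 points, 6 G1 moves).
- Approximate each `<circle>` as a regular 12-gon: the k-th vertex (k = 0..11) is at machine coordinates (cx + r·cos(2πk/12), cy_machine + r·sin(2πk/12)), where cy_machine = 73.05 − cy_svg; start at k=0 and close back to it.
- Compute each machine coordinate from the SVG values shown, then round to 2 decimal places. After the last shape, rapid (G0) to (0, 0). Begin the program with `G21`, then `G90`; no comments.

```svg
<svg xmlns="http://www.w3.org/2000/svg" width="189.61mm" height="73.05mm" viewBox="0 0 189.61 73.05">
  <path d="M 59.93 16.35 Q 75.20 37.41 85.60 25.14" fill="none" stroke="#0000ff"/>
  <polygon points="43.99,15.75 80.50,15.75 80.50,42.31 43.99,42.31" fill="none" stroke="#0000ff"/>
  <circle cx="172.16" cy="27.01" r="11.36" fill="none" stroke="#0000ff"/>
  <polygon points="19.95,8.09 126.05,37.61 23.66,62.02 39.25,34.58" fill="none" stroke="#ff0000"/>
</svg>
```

Since the viewBox matches the mm dimensions, user units are millimetres directly. The only transform is the Y-flip y_m = 73.05 − y_svg.

Shape 1 is a quadratic bezier drawn with `<path>`. Its stroke #0000ff means engrave at S186, F4083. After flipping Y the toolpath is (59.93,56.70) → (64.88,50.61) → (69.57,46.36) → (73.98,43.97) → (78.13,43.43) → (82.00,44.75) → (85.60,47.91).

Shape 2 is a rectangle drawn with `<polygon>`. Its stroke #0000ff means engrave at S186, F4083. After flipping Y the toolpath is (43.99,57.30) → (80.50,57.30) → (80.50,30.74) → (43.99,30.74) → (43.99,57.30), returning to the start.

Shape 3 is a circle drawn with `<circle>`. Its stroke #0000ff means engrave at S186, F4083. After flipping Y the toolpath is (183.52,46.04) → (182.00,51.72) → (177.84,55.88) → (172.16,57.40) → (166.48,55.88) → (162.32,51.72) → (160.80,46.04) → (162.32,40.36) → (166.48,36.20) → (172.16,34.68) → (177.84,36.20) → (182.00,40.36) → (183.52,46.04), returning to the start.

Shape 4 is a closed polygon drawn with `<polygon>`. Its stroke #ff0000 means cut at S789, F1451. After flipping Y the toolpath is (19.95,64.96) → (126.05,35.44) → (23.66,11.03) → (39.25,38.47) → (19.95,64.96), returning to the start.

G21
G90
G0 X59.93 Y56.70
M3 S186
G01 X64.88 Y50.61 F4083
G01 X69.57 Y46.36
G01 X73.98 Y43.97
G01 X78.13 Y43.43
G01 X82.00 Y44.75
G01 X85.60 Y47.91
M5
G0 X43.99 Y57.30
M3 S186
G01 X80.50 Y57.30 F4083
G01 X80.50 Y30.74
G01 X43.99 Y30.74
G01 X43.99 Y57.30
M5
G0 X183.52 Y46.04
M3 S186
G01 X182.00 Y51.72 F4083
G01 X177.84 Y55.88
G01 X172.16 Y57.40
G01 X166.48 Y55.88
G01 X162.32 Y51.72
G01 X160.80 Y46.04
G01 X162.32 Y40.36
G01 X166.48 Y36.20
G01 X172.16 Y34.68
G01 X177.84 Y36.20
G01 X182.00 Y40.36
G01 X183.52 Y46.04
M5
G0 X19.95 Y64.96
M3 S789
G01 X126.05 Y35.44 F1451
G01 X23.66 Y11.03
G01 X39.25 Y38.47
G01 X19.95 Y64.96
M5
G0 X0.00 Y0.00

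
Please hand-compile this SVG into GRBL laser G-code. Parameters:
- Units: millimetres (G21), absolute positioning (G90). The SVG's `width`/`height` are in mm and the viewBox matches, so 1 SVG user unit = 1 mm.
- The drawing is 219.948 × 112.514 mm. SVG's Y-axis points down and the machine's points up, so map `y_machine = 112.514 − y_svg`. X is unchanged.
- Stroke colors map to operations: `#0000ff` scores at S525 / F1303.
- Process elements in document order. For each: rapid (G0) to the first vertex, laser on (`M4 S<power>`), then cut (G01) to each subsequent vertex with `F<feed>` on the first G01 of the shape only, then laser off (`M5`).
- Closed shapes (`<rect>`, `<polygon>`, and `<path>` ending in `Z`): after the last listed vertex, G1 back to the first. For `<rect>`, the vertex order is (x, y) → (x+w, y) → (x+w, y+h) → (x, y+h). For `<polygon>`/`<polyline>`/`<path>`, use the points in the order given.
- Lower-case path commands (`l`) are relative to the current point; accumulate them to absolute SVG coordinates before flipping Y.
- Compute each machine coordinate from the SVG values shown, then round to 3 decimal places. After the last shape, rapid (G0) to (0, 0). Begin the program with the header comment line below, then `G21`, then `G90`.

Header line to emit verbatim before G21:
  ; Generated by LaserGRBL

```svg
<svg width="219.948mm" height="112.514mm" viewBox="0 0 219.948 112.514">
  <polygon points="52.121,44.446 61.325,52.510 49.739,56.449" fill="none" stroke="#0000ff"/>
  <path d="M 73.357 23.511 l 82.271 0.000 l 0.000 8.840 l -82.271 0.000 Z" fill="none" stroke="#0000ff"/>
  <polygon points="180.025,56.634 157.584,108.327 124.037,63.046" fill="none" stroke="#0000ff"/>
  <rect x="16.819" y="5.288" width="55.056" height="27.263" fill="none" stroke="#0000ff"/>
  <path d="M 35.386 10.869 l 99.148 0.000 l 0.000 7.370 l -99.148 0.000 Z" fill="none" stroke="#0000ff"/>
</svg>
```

Since the viewBox matches the mm dimensions, user units are millimetres directly. The only transform is the Y-flip y_m = 112.514 − y_svg.

Shape 1 is a regular polygon drawn with `<polygon>`. Its stroke #0000ff means score at S525, F1303. After flipping Y the toolpath is (52.121,68.068) → (61.325,60.004) → (49.739,56.065) → (52.121,68.068), returning to the start.

Shape 2 is a rectangle drawn with `<path>`. Its stroke #0000ff means score at S525, F1303. After flipping Y the toolpath is (73.357,89.003) → (155.628,89.003) → (155.628,80.163) → (73.357,80.163) → (73.357,89.003), returning to the start.

Shape 3 is a regular polygon drawn with `<polygon>`. Its stroke #0000ff means score at S525, F1303. After flipping Y the toolpath is (180.025,55.880) → (157.584,4.187) → (124.037,49.468) → (180.025,55.880), returning to the start.

Shape 4 is a rectangle drawn with `<rect>`. Its stroke #0000ff means score at S525, F1303. After flipping Y the toolpath is (16.819,107.226) → (71.875,107.226) → (71.875,79.963) → (16.819,79.963) → (16.819,107.226), returning to the start.

Shape 5 is a rectangle drawn with `<path>`. Its stroke #0000ff means score at S525, F1303. After flipping Y the toolpath is (35.386,101.645) → (134.534,101.645) → (134.534,94.275) → (35.386,94.275) → (35.386,101.645), returning to the start.

; Generated by LaserGRBL
G21
G90
G0 X52.121 Y68.068
M4 S525
G01 X61.325 Y60.004 F1303
G01 X49.739 Y56.065
G01 X52.121 Y68.068
M5
G0 X73.357 Y89.003
M4 S525
G01 X155.628 Y89.003 F1303
G01 X155.628 Y80.163
G01 X73.357 Y80.163
G01 X73.357 Y89.003
M5
G0 X180.025 Y55.880
M4 S525
G01 X157.584 Y4.187 F1303
G01 X124.037 Y49.468
G01 X180.025 Y55.880
M5
G0 X16.819 Y107.226
M4 S525
G01 X71.875 Y107.226 F1303
G01 X71.875 Y79.963
G01 X16.819 Y79.963
G01 X16.819 Y107.226
M5
G0 X35.386 Y101.645
M4 S525
G01 X134.534 Y101.645 F1303
G01 X134.534 Y94.275
G01 X35.386 Y94.275
G01 X35.386 Y101.645
M5
G0 X0.000 Y0.000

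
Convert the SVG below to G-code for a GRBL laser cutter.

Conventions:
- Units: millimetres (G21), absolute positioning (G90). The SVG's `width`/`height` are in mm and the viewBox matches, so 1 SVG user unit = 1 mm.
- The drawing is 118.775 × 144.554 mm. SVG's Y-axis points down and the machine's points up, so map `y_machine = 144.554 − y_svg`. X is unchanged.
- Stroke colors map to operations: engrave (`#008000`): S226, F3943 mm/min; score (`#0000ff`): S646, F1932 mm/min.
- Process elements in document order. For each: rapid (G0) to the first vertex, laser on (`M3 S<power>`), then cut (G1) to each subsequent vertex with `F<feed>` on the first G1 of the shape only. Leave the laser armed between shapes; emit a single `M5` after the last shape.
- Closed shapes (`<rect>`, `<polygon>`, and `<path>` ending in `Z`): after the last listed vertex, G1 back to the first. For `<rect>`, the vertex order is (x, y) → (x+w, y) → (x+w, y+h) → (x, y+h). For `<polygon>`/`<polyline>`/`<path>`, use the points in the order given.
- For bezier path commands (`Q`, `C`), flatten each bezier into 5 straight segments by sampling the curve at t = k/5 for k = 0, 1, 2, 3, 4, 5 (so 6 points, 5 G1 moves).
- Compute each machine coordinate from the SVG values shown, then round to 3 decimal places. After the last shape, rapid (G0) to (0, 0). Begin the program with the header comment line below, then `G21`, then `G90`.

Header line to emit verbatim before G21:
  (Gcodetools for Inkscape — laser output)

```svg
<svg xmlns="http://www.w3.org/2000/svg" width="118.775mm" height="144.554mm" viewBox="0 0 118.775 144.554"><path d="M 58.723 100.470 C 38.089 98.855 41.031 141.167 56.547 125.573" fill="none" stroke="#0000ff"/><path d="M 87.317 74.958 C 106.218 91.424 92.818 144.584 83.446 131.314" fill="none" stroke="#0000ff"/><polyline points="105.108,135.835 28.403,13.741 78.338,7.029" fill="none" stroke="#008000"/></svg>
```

Since the viewBox matches the mm dimensions, user units are millimetres directly. The only transform is the Y-flip y_m = 144.554 − y_svg.

Shape 1 is a cubic bezier drawn with `<path>`. Its stroke #0000ff means score at S646, F1932. After flipping Y the toolpath is (58.723,44.084) → (49.084,40.596) → (44.575,31.454) → (44.667,21.546) → (48.834,15.759) → (56.547,18.981).

Shape 2 is a cubic bezier drawn with `<path>`. Its stroke #0000ff means score at S646, F1932. After flipping Y the toolpath is (87.317,69.596) → (95.072,56.138) → (96.819,38.824) → (94.301,22.602) → (89.262,12.425) → (83.446,13.240).

Shape 3 is a open polyline drawn with `<polyline>`. Its stroke #008000 means engrave at S226, F3943. After flipping Y the toolpath is (105.108,8.719) → (28.403,130.813) → (78.338,137.525).

(Gcodetools for Inkscape — laser output)
G21
G90
G0 X58.723 Y44.084
M3 S646
G1 X49.084 Y40.596 F1932
G1 X44.575 Y31.454
G1 X44.667 Y21.546
G1 X48.834 Y15.759
G1 X56.547 Y18.981
G0 X87.317 Y69.596
M3 S646
G1 X95.072 Y56.138 F1932
G1 X96.819 Y38.824
G1 X94.301 Y22.602
G1 X89.262 Y12.425
G1 X83.446 Y13.240
G0 X105.108 Y8.719
M3 S226
G1 X28.403 Y130.813 F3943
G1 X78.338 Y137.525
M5
G0 X0.000 Y0.000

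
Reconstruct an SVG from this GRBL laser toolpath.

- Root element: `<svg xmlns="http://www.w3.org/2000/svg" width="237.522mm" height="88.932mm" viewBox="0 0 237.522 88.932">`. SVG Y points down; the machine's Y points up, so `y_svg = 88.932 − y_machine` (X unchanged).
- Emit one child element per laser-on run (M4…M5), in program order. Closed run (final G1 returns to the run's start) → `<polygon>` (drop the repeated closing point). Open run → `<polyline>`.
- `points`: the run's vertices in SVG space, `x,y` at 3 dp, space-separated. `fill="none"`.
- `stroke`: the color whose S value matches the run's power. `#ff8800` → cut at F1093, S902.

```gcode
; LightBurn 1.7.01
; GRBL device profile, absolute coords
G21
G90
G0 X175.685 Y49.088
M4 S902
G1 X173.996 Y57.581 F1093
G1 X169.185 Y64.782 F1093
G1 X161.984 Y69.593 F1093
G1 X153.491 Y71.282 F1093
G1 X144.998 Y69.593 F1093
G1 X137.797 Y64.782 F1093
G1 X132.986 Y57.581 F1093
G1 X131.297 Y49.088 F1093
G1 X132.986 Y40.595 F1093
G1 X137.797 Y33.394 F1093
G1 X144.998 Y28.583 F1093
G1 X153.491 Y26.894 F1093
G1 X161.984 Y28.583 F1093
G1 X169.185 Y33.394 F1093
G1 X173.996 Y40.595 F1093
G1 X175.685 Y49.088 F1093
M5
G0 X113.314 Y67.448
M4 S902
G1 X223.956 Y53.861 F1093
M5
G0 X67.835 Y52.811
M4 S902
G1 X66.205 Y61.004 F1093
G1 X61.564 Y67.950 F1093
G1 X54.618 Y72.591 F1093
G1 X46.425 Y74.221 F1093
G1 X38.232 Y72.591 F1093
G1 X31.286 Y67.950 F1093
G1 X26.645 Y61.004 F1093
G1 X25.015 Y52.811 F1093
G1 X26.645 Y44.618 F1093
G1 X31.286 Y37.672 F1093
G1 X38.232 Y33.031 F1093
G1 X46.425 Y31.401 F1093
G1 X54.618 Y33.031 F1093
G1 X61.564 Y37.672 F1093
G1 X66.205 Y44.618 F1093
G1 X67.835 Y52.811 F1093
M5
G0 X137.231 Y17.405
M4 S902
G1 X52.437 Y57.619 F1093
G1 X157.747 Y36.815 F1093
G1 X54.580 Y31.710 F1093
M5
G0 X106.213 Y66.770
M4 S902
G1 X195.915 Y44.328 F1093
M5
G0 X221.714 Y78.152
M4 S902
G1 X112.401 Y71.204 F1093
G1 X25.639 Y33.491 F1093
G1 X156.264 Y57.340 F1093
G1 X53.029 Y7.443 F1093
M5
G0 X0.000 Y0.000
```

<svg xmlns="http://www.w3.org/2000/svg" width="237.522mm" height="88.932mm" viewBox="0 0 237.522 88.932">
  <polygon points="175.685,39.844 173.996,31.351 169.185,24.150 161.984,19.339 153.491,17.650 144.998,19.339 137.797,24.150 132.986,31.351 131.297,39.844 132.986,48.337 137.797,55.538 144.998,60.349 153.491,62.038 161.984,60.349 169.185,55.538 173.996,48.337" fill="none" stroke="#ff8800"/>
  <polyline points="113.314,21.484 223.956,35.071" fill="none" stroke="#ff8800"/>
  <polygon points="67.835,36.121 66.205,27.928 61.564,20.982 54.618,16.341 46.425,14.711 38.232,16.341 31.286,20.982 26.645,27.928 25.015,36.121 26.645,44.314 31.286,51.260 38.232,55.901 46.425,57.531 54.618,55.901 61.564,51.260 66.205,44.314" fill="none" stroke="#ff8800"/>
  <polyline points="137.231,71.527 52.437,31.313 157.747,52.117 54.580,57.222" fill="none" stroke="#ff8800"/>
  <polyline points="106.213,22.162 195.915,44.604" fill="none" stroke="#ff8800"/>
  <polyline points="221.714,10.780 112.401,17.728 25.639,55.441 156.264,31.592 53.029,81.489" fill="none" stroke="#ff8800"/>
</svg>

y_svg = 88.932 − y_m. Every run uses S902, so all elements get stroke `#ff8800` (cut).

[1] closed run; points: 175.685,39.844 173.996,31.351 169.185,24.150 161.984,19.339 153.491,17.650 144.998,19.339 137.797,24.150 132.986,31.351 131.297,39.844 132.986,48.337 137.797,55.538 144.998,60.349 153.491,62.038 161.984,60.349 169.185,55.538 173.996,48.337

[2] open run; points: 113.314,21.484 223.956,35.071

[3] closed run; points: 67.835,36.121 66.205,27.928 61.564,20.982 54.618,16.341 46.425,14.711 38.232,16.341 31.286,20.982 26.645,27.928 25.015,36.121 26.645,44.314 31.286,51.260 38.232,55.901 46.425,57.531 54.618,55.901 61.564,51.260 66.205,44.314

[4] open run; points: 137.231,71.527 52.437,31.313 157.747,52.117 54.580,57.222

[5] open run; points: 106.213,22.162 195.915,44.604

[6] open run; points: 221.714,10.780 112.401,17.728 25.639,55.441 156.264,31.592 53.029,81.489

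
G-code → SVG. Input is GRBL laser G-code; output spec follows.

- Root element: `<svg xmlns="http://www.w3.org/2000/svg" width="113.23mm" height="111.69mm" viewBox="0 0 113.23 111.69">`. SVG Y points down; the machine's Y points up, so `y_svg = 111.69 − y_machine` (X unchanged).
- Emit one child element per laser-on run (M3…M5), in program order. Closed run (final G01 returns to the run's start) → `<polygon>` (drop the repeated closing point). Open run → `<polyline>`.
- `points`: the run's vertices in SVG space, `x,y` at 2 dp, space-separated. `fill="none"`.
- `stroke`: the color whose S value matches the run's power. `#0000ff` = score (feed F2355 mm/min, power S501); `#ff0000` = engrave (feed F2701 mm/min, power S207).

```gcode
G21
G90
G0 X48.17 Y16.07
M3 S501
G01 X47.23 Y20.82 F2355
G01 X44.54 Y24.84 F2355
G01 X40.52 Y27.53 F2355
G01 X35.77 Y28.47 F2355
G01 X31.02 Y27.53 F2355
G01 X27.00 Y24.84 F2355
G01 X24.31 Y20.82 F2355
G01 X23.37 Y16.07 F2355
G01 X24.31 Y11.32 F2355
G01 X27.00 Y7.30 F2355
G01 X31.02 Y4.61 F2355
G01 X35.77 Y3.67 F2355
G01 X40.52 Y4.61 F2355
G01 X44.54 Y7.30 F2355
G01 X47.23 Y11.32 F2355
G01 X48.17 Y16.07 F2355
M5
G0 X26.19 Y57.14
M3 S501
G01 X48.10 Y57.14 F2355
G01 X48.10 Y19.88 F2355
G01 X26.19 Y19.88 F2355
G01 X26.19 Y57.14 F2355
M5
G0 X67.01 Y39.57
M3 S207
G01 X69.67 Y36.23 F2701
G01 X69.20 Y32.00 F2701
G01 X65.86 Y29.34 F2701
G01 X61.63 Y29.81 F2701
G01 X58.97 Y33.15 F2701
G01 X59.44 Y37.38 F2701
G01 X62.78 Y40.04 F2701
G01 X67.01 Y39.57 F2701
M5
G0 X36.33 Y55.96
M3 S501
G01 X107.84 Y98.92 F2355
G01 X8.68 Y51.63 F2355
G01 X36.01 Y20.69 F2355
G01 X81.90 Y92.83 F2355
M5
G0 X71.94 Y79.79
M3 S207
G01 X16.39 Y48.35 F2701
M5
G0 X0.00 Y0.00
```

Each laser-on run becomes one SVG element. Flip Y back into SVG space with y_svg = 111.69 − y_machine.

Run 1: power S501 maps to stroke `#0000ff` (score). The run returns to its start, so emit a `<polygon>` with points (Y-flipped): 48.17,95.62 47.23,90.87 44.54,86.85 40.52,84.16 35.77,83.22 31.02,84.16 27.00,86.85 24.31,90.87 23.37,95.62 24.31,100.37 27.00,104.39 31.02,107.08 35.77,108.02 40.52,107.08 44.54,104.39 47.23,100.37.

Run 2: S501 ⇒ score layer `#0000ff`. The run returns to its start, so emit a `<polygon>` with points (Y-flipped): 26.19,54.55 48.10,54.55 48.10,91.81 26.19,91.81.

Run 3: the run's S207 means `#ff0000` (engrave). The run returns to its start, so emit a `<polygon>` with points (Y-flipped): 67.01,72.12 69.67,75.46 69.20,79.69 65.86,82.35 61.63,81.88 58.97,78.54 59.44,74.31 62.78,71.65.

Run 4: the run's S501 means `#0000ff` (score). The run is open, so emit a `<polyline>` with points (Y-flipped): 36.33,55.73 107.84,12.77 8.68,60.06 36.01,91.00 81.90,18.86.

Run 5: the run's S207 means `#ff0000` (engrave). The run is open, so emit a `<polyline>` with points (Y-flipped): 71.94,31.90 16.39,63.34.

<svg xmlns="http://www.w3.org/2000/svg" width="113.23mm" height="111.69mm" viewBox="0 0 113.23 111.69">
  <polygon points="48.17,95.62 47.23,90.87 44.54,86.85 40.52,84.16 35.77,83.22 31.02,84.16 27.00,86.85 24.31,90.87 23.37,95.62 24.31,100.37 27.00,104.39 31.02,107.08 35.77,108.02 40.52,107.08 44.54,104.39 47.23,100.37" fill="none" stroke="#0000ff"/>
  <polygon points="26.19,54.55 48.10,54.55 48.10,91.81 26.19,91.81" fill="none" stroke="#0000ff"/>
  <polygon points="67.01,72.12 69.67,75.46 69.20,79.69 65.86,82.35 61.63,81.88 58.97,78.54 59.44,74.31 62.78,71.65" fill="none" stroke="#ff0000"/>
  <polyline points="36.33,55.73 107.84,12.77 8.68,60.06 36.01,91.00 81.90,18.86" fill="none" stroke="#0000ff"/>
  <polyline points="71.94,31.90 16.39,63.34" fill="none" stroke="#ff0000"/>
</svg>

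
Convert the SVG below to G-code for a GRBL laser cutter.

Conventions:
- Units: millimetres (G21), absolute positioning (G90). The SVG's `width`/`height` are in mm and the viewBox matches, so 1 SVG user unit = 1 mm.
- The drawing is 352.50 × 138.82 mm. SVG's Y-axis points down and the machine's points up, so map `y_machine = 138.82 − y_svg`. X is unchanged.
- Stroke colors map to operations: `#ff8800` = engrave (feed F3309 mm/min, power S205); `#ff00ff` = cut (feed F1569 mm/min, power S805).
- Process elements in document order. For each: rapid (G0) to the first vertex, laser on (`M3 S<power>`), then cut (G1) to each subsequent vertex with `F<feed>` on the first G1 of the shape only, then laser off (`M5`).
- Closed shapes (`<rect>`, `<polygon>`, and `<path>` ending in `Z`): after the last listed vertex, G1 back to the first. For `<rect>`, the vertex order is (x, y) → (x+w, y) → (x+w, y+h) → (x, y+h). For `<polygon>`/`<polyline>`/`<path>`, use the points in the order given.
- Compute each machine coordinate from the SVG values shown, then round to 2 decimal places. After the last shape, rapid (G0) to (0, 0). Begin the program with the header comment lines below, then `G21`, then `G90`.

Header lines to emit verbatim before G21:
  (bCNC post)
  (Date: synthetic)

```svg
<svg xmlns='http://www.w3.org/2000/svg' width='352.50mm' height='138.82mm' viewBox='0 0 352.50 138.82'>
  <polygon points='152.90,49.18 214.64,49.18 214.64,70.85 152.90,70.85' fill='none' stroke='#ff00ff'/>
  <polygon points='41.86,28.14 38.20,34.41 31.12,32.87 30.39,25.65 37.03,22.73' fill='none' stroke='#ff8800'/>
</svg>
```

1 u = 1 mm; y_m = 138.82 − y.

[1] `<polygon>` rectangle, #ff00ff→cut S805 F1569: (152.90,89.64) → (214.64,89.64) → (214.64,67.97) → (152.90,67.97) → (152.90,89.64) (closed)

[2] `<polygon>` regular polygon, #ff8800→engrave S205 F3309: (41.86,110.68) → (38.20,104.41) → (31.12,105.95) → (30.39,113.17) → (37.03,116.09) → (41.86,110.68) (closed)

(bCNC post)
(Date: synthetic)
G21
G90
G0 X152.90 Y89.64
M3 S805
G1 X214.64 Y89.64 F1569
G1 X214.64 Y67.97
G1 X152.90 Y67.97
G1 X152.90 Y89.64
M5
G0 X41.86 Y110.68
M3 S205
G1 X38.20 Y104.41 F3309
G1 X31.12 Y105.95
G1 X30.39 Y113.17
G1 X37.03 Y116.09
G1 X41.86 Y110.68
M5
G0 X0.00 Y0.00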